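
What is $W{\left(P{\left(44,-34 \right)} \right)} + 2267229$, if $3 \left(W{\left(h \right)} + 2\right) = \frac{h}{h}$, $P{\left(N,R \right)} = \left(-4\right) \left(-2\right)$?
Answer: $\frac{6801682}{3} \approx 2.2672 \cdot 10^{6}$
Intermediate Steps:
$P{\left(N,R \right)} = 8$
$W{\left(h \right)} = - \frac{5}{3}$ ($W{\left(h \right)} = -2 + \frac{h \frac{1}{h}}{3} = -2 + \frac{1}{3} \cdot 1 = -2 + \frac{1}{3} = - \frac{5}{3}$)
$W{\left(P{\left(44,-34 \right)} \right)} + 2267229 = - \frac{5}{3} + 2267229 = \frac{6801682}{3}$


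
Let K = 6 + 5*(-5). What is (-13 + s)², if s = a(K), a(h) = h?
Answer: 1024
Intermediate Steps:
K = -19 (K = 6 - 25 = -19)
s = -19
(-13 + s)² = (-13 - 19)² = (-32)² = 1024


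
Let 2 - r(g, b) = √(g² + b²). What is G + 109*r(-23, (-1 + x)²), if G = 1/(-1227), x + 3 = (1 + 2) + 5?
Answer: 267485/1227 - 109*√785 ≈ -2835.9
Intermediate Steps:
x = 5 (x = -3 + ((1 + 2) + 5) = -3 + (3 + 5) = -3 + 8 = 5)
G = -1/1227 ≈ -0.00081500
r(g, b) = 2 - √(b² + g²) (r(g, b) = 2 - √(g² + b²) = 2 - √(b² + g²))
G + 109*r(-23, (-1 + x)²) = -1/1227 + 109*(2 - √(((-1 + 5)²)² + (-23)²)) = -1/1227 + 109*(2 - √((4²)² + 529)) = -1/1227 + 109*(2 - √(16² + 529)) = -1/1227 + 109*(2 - √(256 + 529)) = -1/1227 + 109*(2 - √785) = -1/1227 + (218 - 109*√785) = 267485/1227 - 109*√785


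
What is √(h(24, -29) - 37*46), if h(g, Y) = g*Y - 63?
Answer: I*√2461 ≈ 49.608*I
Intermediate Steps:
h(g, Y) = -63 + Y*g (h(g, Y) = Y*g - 63 = -63 + Y*g)
√(h(24, -29) - 37*46) = √((-63 - 29*24) - 37*46) = √((-63 - 696) - 1702) = √(-759 - 1702) = √(-2461) = I*√2461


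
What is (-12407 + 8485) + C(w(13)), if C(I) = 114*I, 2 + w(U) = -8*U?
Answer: -16006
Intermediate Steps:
w(U) = -2 - 8*U
(-12407 + 8485) + C(w(13)) = (-12407 + 8485) + 114*(-2 - 8*13) = -3922 + 114*(-2 - 104) = -3922 + 114*(-106) = -3922 - 12084 = -16006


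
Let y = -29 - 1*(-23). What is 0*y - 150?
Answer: -150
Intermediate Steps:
y = -6 (y = -29 + 23 = -6)
0*y - 150 = 0*(-6) - 150 = 0 - 150 = -150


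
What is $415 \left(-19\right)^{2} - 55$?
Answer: $149760$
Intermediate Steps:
$415 \left(-19\right)^{2} - 55 = 415 \cdot 361 - 55 = 149815 - 55 = 149760$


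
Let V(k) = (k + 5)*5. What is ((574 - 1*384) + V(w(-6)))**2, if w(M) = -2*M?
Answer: 75625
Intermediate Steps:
V(k) = 25 + 5*k (V(k) = (5 + k)*5 = 25 + 5*k)
((574 - 1*384) + V(w(-6)))**2 = ((574 - 1*384) + (25 + 5*(-2*(-6))))**2 = ((574 - 384) + (25 + 5*12))**2 = (190 + (25 + 60))**2 = (190 + 85)**2 = 275**2 = 75625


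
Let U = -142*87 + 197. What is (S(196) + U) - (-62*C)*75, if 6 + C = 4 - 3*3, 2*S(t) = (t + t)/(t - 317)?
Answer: -7660343/121 ≈ -63309.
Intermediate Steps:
U = -12157 (U = -12354 + 197 = -12157)
S(t) = t/(-317 + t) (S(t) = ((t + t)/(t - 317))/2 = ((2*t)/(-317 + t))/2 = (2*t/(-317 + t))/2 = t/(-317 + t))
C = -11 (C = -6 + (4 - 3*3) = -6 + (4 - 9) = -6 - 5 = -11)
(S(196) + U) - (-62*C)*75 = (196/(-317 + 196) - 12157) - (-62*(-11))*75 = (196/(-121) - 12157) - 682*75 = (196*(-1/121) - 12157) - 1*51150 = (-196/121 - 12157) - 51150 = -1471193/121 - 51150 = -7660343/121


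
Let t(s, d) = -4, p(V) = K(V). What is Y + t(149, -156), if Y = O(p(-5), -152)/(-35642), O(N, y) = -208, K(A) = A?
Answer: -71180/17821 ≈ -3.9942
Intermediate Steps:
p(V) = V
Y = 104/17821 (Y = -208/(-35642) = -208*(-1/35642) = 104/17821 ≈ 0.0058358)
Y + t(149, -156) = 104/17821 - 4 = -71180/17821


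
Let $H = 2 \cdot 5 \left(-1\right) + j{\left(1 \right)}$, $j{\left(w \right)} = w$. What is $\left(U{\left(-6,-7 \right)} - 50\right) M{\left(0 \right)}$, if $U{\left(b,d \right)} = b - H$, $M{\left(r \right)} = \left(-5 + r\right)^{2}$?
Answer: $-1175$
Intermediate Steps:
$H = -9$ ($H = 2 \cdot 5 \left(-1\right) + 1 = 10 \left(-1\right) + 1 = -10 + 1 = -9$)
$U{\left(b,d \right)} = 9 + b$ ($U{\left(b,d \right)} = b - -9 = b + 9 = 9 + b$)
$\left(U{\left(-6,-7 \right)} - 50\right) M{\left(0 \right)} = \left(\left(9 - 6\right) - 50\right) \left(-5 + 0\right)^{2} = \left(3 - 50\right) \left(-5\right)^{2} = \left(-47\right) 25 = -1175$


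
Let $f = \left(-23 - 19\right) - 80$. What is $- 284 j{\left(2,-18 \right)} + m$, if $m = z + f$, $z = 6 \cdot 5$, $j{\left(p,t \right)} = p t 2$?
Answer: $20356$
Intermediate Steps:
$j{\left(p,t \right)} = 2 p t$
$z = 30$
$f = -122$ ($f = -42 - 80 = -122$)
$m = -92$ ($m = 30 - 122 = -92$)
$- 284 j{\left(2,-18 \right)} + m = - 284 \cdot 2 \cdot 2 \left(-18\right) - 92 = \left(-284\right) \left(-72\right) - 92 = 20448 - 92 = 20356$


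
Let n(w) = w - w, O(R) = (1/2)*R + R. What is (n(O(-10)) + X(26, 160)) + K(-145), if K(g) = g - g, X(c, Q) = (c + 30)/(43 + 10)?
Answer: 56/53 ≈ 1.0566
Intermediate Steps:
O(R) = 3*R/2 (O(R) = (1*(½))*R + R = R/2 + R = 3*R/2)
X(c, Q) = 30/53 + c/53 (X(c, Q) = (30 + c)/53 = (30 + c)*(1/53) = 30/53 + c/53)
K(g) = 0
n(w) = 0
(n(O(-10)) + X(26, 160)) + K(-145) = (0 + (30/53 + (1/53)*26)) + 0 = (0 + (30/53 + 26/53)) + 0 = (0 + 56/53) + 0 = 56/53 + 0 = 56/53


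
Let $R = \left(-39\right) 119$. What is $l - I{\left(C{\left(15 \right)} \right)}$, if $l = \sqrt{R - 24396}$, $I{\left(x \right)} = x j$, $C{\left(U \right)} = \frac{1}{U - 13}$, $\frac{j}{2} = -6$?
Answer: $6 + i \sqrt{29037} \approx 6.0 + 170.4 i$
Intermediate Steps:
$j = -12$ ($j = 2 \left(-6\right) = -12$)
$C{\left(U \right)} = \frac{1}{-13 + U}$
$I{\left(x \right)} = - 12 x$ ($I{\left(x \right)} = x \left(-12\right) = - 12 x$)
$R = -4641$
$l = i \sqrt{29037}$ ($l = \sqrt{-4641 - 24396} = \sqrt{-29037} = i \sqrt{29037} \approx 170.4 i$)
$l - I{\left(C{\left(15 \right)} \right)} = i \sqrt{29037} - - \frac{12}{-13 + 15} = i \sqrt{29037} - - \frac{12}{2} = i \sqrt{29037} - \left(-12\right) \frac{1}{2} = i \sqrt{29037} - -6 = i \sqrt{29037} + 6 = 6 + i \sqrt{29037}$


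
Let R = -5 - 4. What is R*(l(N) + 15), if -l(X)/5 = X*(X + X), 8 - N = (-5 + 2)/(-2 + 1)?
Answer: 2115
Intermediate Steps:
N = 5 (N = 8 - (-5 + 2)/(-2 + 1) = 8 - (-3)/(-1) = 8 - (-3)*(-1) = 8 - 1*3 = 8 - 3 = 5)
l(X) = -10*X² (l(X) = -5*X*(X + X) = -5*X*2*X = -10*X²)
R = -9
R*(l(N) + 15) = -9*(-10*5² + 15) = -9*(-10*25 + 15) = -9*(-250 + 15) = -9*(-235) = 2115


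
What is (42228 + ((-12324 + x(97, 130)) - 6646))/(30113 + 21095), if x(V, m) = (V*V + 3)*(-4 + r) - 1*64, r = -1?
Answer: -11933/25604 ≈ -0.46606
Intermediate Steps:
x(V, m) = -79 - 5*V² (x(V, m) = (V*V + 3)*(-4 - 1) - 1*64 = (V² + 3)*(-5) - 64 = (3 + V²)*(-5) - 64 = (-15 - 5*V²) - 64 = -79 - 5*V²)
(42228 + ((-12324 + x(97, 130)) - 6646))/(30113 + 21095) = (42228 + ((-12324 + (-79 - 5*97²)) - 6646))/(30113 + 21095) = (42228 + ((-12324 + (-79 - 5*9409)) - 6646))/51208 = (42228 + ((-12324 + (-79 - 47045)) - 6646))*(1/51208) = (42228 + ((-12324 - 47124) - 6646))*(1/51208) = (42228 + (-59448 - 6646))*(1/51208) = (42228 - 66094)*(1/51208) = -23866*1/51208 = -11933/25604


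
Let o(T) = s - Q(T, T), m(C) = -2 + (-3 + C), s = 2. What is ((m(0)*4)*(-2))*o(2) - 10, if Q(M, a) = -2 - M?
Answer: 230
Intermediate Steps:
m(C) = -5 + C
o(T) = 4 + T (o(T) = 2 - (-2 - T) = 2 + (2 + T) = 4 + T)
((m(0)*4)*(-2))*o(2) - 10 = (((-5 + 0)*4)*(-2))*(4 + 2) - 10 = (-5*4*(-2))*6 - 10 = -20*(-2)*6 - 10 = 40*6 - 10 = 240 - 10 = 230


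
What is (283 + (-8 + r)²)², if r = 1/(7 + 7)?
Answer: 4595348521/38416 ≈ 1.1962e+5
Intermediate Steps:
r = 1/14 ≈ 0.071429
(283 + (-8 + r)²)² = (283 + (-8 + 1/14)²)² = (283 + (-111/14)²)² = (283 + 12321/196)² = (67789/196)² = 4595348521/38416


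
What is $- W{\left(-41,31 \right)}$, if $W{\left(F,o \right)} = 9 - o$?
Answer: $22$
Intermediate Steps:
$- W{\left(-41,31 \right)} = - (9 - 31) = \left(-1\right) \left(-22\right) = 22$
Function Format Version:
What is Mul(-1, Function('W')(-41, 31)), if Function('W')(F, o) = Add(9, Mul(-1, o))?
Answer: 22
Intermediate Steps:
Mul(-1, Function('W')(-41, 31)) = Mul(-1, Add(9, Mul(-1, 31))) = Mul(-1, Add(9, -31)) = Mul(-1, -22) = 22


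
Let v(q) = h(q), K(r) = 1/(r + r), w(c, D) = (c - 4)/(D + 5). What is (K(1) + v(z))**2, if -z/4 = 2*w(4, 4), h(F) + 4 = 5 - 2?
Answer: 1/4 ≈ 0.25000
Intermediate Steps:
w(c, D) = (-4 + c)/(5 + D)
K(r) = 1/(2*r)
h(F) = -1 (h(F) = -4 + (5 - 2) = -4 + 3 = -1)
z = 0 (z = -8*(-4 + 4)/(5 + 4) = -8*0/9 = -8*(1/9)*0 = -8*0 = -4*0 = 0)
v(q) = -1
(K(1) + v(z))**2 = ((1/2)/1 - 1)**2 = ((1/2)*1 - 1)**2 = (1/2 - 1)**2 = (-1/2)**2 = 1/4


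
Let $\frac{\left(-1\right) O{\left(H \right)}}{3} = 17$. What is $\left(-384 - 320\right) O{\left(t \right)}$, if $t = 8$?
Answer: $35904$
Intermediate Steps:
$O{\left(H \right)} = -51$ ($O{\left(H \right)} = \left(-3\right) 17 = -51$)
$\left(-384 - 320\right) O{\left(t \right)} = \left(-384 - 320\right) \left(-51\right) = \left(-704\right) \left(-51\right) = 35904$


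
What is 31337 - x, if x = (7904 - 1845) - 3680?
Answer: 28958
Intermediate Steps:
x = 2379 (x = 6059 - 3680 = 2379)
31337 - x = 31337 - 1*2379 = 31337 - 2379 = 28958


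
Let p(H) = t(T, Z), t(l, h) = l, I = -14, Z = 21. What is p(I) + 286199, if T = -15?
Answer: 286184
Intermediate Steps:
p(H) = -15
p(I) + 286199 = -15 + 286199 = 286184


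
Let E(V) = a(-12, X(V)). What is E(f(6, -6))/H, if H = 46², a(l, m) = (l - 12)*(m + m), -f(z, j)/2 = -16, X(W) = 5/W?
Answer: -15/4232 ≈ -0.0035444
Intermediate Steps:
f(z, j) = 32 (f(z, j) = -2*(-16) = 32)
a(l, m) = 2*m*(-12 + l) (a(l, m) = (-12 + l)*(2*m) = 2*m*(-12 + l))
E(V) = -240/V (E(V) = 2*(5/V)*(-12 - 12) = 2*(5/V)*(-24) = -240/V)
H = 2116
E(f(6, -6))/H = -240/32/2116 = -240*1/32*(1/2116) = -15/2*1/2116 = -15/4232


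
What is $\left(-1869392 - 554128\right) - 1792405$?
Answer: $-4215925$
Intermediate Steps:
$\left(-1869392 - 554128\right) - 1792405 = -2423520 - 1792405 = -4215925$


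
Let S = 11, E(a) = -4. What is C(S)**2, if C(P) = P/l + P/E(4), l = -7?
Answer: 14641/784 ≈ 18.675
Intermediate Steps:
C(P) = -11*P/28 (C(P) = P/(-7) + P/(-4) = P*(-1/7) + P*(-1/4) = -P/7 - P/4 = -11*P/28)
C(S)**2 = (-11/28*11)**2 = (-121/28)**2 = 14641/784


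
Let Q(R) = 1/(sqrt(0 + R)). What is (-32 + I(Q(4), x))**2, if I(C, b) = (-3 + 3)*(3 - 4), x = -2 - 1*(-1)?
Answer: 1024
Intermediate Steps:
x = -1 (x = -2 + 1 = -1)
Q(R) = 1/sqrt(R) (Q(R) = 1/(sqrt(R)) = 1/sqrt(R))
I(C, b) = 0 (I(C, b) = 0*(-1) = 0)
(-32 + I(Q(4), x))**2 = (-32 + 0)**2 = (-32)**2 = 1024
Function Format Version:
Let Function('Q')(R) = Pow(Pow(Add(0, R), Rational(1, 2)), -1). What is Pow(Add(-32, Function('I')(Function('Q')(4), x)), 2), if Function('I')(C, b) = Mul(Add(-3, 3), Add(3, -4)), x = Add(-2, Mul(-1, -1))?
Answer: 1024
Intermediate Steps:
x = -1 (x = Add(-2, 1) = -1)
Function('Q')(R) = Pow(R, Rational(-1, 2)) (Function('Q')(R) = Pow(Pow(R, Rational(1, 2)), -1) = Pow(R, Rational(-1, 2)))
Function('I')(C, b) = 0 (Function('I')(C, b) = Mul(0, -1) = 0)
Pow(Add(-32, Function('I')(Function('Q')(4), x)), 2) = Pow(Add(-32, 0), 2) = Pow(-32, 2) = 1024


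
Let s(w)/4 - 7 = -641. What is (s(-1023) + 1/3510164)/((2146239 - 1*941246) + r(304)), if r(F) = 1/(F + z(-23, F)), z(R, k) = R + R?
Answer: -1148329091487/545634275056990 ≈ -0.0021046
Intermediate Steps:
s(w) = -2536 (s(w) = 28 + 4*(-641) = 28 - 2564 = -2536)
z(R, k) = 2*R
r(F) = 1/(-46 + F) (r(F) = 1/(F + 2*(-23)) = 1/(F - 46) = 1/(-46 + F))
(s(-1023) + 1/3510164)/((2146239 - 1*941246) + r(304)) = (-2536 + 1/3510164)/((2146239 - 1*941246) + 1/(-46 + 304)) = (-2536 + 1/3510164)/((2146239 - 941246) + 1/258) = -8901775903/(3510164*(1204993 + 1/258)) = -8901775903/(3510164*310888195/258) = -8901775903/3510164*258/310888195 = -1148329091487/545634275056990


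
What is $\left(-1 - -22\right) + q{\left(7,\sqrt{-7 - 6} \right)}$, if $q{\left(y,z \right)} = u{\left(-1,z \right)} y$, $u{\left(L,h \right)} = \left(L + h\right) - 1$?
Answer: $7 + 7 i \sqrt{13} \approx 7.0 + 25.239 i$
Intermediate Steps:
$u{\left(L,h \right)} = -1 + L + h$
$q{\left(y,z \right)} = y \left(-2 + z\right)$ ($q{\left(y,z \right)} = \left(-1 - 1 + z\right) y = \left(-2 + z\right) y = y \left(-2 + z\right)$)
$\left(-1 - -22\right) + q{\left(7,\sqrt{-7 - 6} \right)} = \left(-1 - -22\right) + 7 \left(-2 + \sqrt{-7 - 6}\right) = \left(-1 + 22\right) + 7 \left(-2 + \sqrt{-13}\right) = 21 + 7 \left(-2 + i \sqrt{13}\right) = 21 - \left(14 - 7 i \sqrt{13}\right) = 7 + 7 i \sqrt{13}$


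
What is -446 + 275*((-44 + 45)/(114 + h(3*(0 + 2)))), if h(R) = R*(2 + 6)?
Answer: -71977/162 ≈ -444.30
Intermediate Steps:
h(R) = 8*R (h(R) = R*8 = 8*R)
-446 + 275*((-44 + 45)/(114 + h(3*(0 + 2)))) = -446 + 275*((-44 + 45)/(114 + 8*(3*(0 + 2)))) = -446 + 275*(1/(114 + 8*(3*2))) = -446 + 275*(1/(114 + 8*6)) = -446 + 275*(1/(114 + 48)) = -446 + 275*(1/162) = -446 + 275/162 = -71977/162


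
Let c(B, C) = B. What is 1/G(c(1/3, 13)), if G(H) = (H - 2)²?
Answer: 9/25 ≈ 0.36000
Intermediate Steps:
G(H) = (-2 + H)²
1/G(c(1/3, 13)) = 1/((-2 + 1/3)²) = 1/((-2 + 1*(⅓))²) = 1/((-2 + ⅓)²) = 1/((-5/3)²) = 1/(25/9) = 9/25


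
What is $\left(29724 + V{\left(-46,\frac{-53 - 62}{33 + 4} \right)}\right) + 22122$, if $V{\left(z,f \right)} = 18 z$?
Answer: $51018$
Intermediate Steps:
$\left(29724 + V{\left(-46,\frac{-53 - 62}{33 + 4} \right)}\right) + 22122 = \left(29724 + 18 \left(-46\right)\right) + 22122 = \left(29724 - 828\right) + 22122 = 28896 + 22122 = 51018$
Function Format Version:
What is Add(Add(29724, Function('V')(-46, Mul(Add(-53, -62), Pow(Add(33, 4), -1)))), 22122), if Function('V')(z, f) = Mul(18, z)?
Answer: 51018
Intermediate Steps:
Add(Add(29724, Function('V')(-46, Mul(Add(-53, -62), Pow(Add(33, 4), -1)))), 22122) = Add(Add(29724, Mul(18, -46)), 22122) = Add(Add(29724, -828), 22122) = Add(28896, 22122) = 51018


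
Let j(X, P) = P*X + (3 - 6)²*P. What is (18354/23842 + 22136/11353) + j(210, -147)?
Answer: -622371999296/19334159 ≈ -32190.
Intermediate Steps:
j(X, P) = 9*P + P*X (j(X, P) = P*X + (-3)²*P = P*X + 9*P = 9*P + P*X)
(18354/23842 + 22136/11353) + j(210, -147) = (18354/23842 + 22136/11353) - 147*(9 + 210) = (18354*(1/23842) + 22136*(1/11353)) - 147*219 = (1311/1703 + 22136/11353) - 32193 = 52581391/19334159 - 32193 = -622371999296/19334159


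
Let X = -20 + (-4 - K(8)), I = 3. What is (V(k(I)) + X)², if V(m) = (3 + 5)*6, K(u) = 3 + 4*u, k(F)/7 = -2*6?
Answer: 121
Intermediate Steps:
k(F) = -84 (k(F) = 7*(-2*6) = 7*(-12) = -84)
V(m) = 48 (V(m) = 8*6 = 48)
X = -59 (X = -20 + (-4 - (3 + 4*8)) = -20 + (-4 - (3 + 32)) = -20 + (-4 - 1*35) = -20 + (-4 - 35) = -20 - 39 = -59)
(V(k(I)) + X)² = (48 - 59)² = (-11)² = 121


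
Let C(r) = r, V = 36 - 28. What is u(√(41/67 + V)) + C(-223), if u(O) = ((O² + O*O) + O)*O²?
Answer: -335189/4489 + 577*√38659/4489 ≈ -49.396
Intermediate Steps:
V = 8
u(O) = O²*(O + 2*O²) (u(O) = ((O² + O²) + O)*O² = (2*O² + O)*O² = (O + 2*O²)*O² = O²*(O + 2*O²))
u(√(41/67 + V)) + C(-223) = (√(41/67 + 8))³*(1 + 2*√(41/67 + 8)) - 223 = (√(577/67))³*(1 + 2*√(577/67)) - 223 = (√38659/67)³*(1 + 2*(√38659/67)) - 223 = (577*√38659/4489)*(1 + 2*√38659/67) - 223 = 577*√38659*(1 + 2*√38659/67)/4489 - 223 = -223 + 577*√38659*(1 + 2*√38659/67)/4489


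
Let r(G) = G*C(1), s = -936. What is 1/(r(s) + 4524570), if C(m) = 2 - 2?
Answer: 1/4524570 ≈ 2.2102e-7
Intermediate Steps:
C(m) = 0
r(G) = 0 (r(G) = G*0 = 0)
1/(r(s) + 4524570) = 1/(0 + 4524570) = 1/4524570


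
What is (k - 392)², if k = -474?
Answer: 749956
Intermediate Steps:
(k - 392)² = (-474 - 392)² = (-866)² = 749956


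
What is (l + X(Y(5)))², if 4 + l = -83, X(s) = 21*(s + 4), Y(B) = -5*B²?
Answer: 6906384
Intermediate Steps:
X(s) = 84 + 21*s (X(s) = 21*(4 + s) = 84 + 21*s)
l = -87 (l = -4 - 83 = -87)
(l + X(Y(5)))² = (-87 + (84 + 21*(-5*5²)))² = (-87 + (84 + 21*(-5*25)))² = (-87 + (84 + 21*(-125)))² = (-87 + (84 - 2625))² = (-87 - 2541)² = (-2628)² = 6906384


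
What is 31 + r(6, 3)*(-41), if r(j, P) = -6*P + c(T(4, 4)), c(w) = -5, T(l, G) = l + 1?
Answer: 974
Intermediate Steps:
T(l, G) = 1 + l
r(j, P) = -5 - 6*P (r(j, P) = -6*P - 5 = -5 - 6*P)
31 + r(6, 3)*(-41) = 31 + (-5 - 6*3)*(-41) = 31 + (-5 - 18)*(-41) = 31 - 23*(-41) = 31 + 943 = 974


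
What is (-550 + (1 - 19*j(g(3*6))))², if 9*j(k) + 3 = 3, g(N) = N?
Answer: 301401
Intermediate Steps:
j(k) = 0 (j(k) = -⅓ + (⅑)*3 = -⅓ + ⅓ = 0)
(-550 + (1 - 19*j(g(3*6))))² = (-550 + (1 - 19*0))² = (-550 + (1 + 0))² = (-550 + 1)² = (-549)² = 301401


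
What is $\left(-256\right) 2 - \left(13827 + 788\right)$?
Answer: $-15127$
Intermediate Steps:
$\left(-256\right) 2 - \left(13827 + 788\right) = -512 - 14615 = -15127$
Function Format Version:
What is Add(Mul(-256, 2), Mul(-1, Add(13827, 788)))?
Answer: -15127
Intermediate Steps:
Add(Mul(-256, 2), Mul(-1, Add(13827, 788))) = Add(-512, Mul(-1, 14615)) = Add(-512, -14615) = -15127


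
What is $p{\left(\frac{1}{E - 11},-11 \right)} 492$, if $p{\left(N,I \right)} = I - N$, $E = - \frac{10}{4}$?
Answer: $- \frac{48380}{9} \approx -5375.6$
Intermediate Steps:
$E = - \frac{5}{2}$ ($E = \left(-10\right) \frac{1}{4} = - \frac{5}{2} \approx -2.5$)
$p{\left(\frac{1}{E - 11},-11 \right)} 492 = \left(-11 - \frac{1}{- \frac{5}{2} - 11}\right) 492 = \left(-11 - \frac{1}{- \frac{27}{2}}\right) 492 = \left(-11 - - \frac{2}{27}\right) 492 = \left(-11 + \frac{2}{27}\right) 492 = \left(- \frac{295}{27}\right) 492 = - \frac{48380}{9}$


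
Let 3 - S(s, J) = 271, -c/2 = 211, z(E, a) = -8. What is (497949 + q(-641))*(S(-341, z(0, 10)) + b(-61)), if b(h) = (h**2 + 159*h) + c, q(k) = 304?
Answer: -3322351004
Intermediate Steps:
c = -422 (c = -2*211 = -422)
S(s, J) = -268 (S(s, J) = 3 - 1*271 = 3 - 271 = -268)
b(h) = -422 + h**2 + 159*h (b(h) = (h**2 + 159*h) - 422 = -422 + h**2 + 159*h)
(497949 + q(-641))*(S(-341, z(0, 10)) + b(-61)) = (497949 + 304)*(-268 + (-422 + (-61)**2 + 159*(-61))) = 498253*(-268 + (-422 + 3721 - 9699)) = 498253*(-268 - 6400) = 498253*(-6668) = -3322351004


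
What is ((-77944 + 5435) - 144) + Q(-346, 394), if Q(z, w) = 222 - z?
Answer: -72085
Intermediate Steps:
((-77944 + 5435) - 144) + Q(-346, 394) = ((-77944 + 5435) - 144) + (222 - 1*(-346)) = (-72509 - 144) + (222 + 346) = -72653 + 568 = -72085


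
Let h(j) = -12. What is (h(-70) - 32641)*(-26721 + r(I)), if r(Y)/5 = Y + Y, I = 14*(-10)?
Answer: 918235013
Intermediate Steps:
I = -140
r(Y) = 10*Y (r(Y) = 5*(Y + Y) = 5*(2*Y) = 10*Y)
(h(-70) - 32641)*(-26721 + r(I)) = (-12 - 32641)*(-26721 + 10*(-140)) = -32653*(-26721 - 1400) = -32653*(-28121) = 918235013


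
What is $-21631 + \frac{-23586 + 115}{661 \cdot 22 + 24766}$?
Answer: $- \frac{850294819}{39308} \approx -21632.0$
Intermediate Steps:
$-21631 + \frac{-23586 + 115}{661 \cdot 22 + 24766} = -21631 - \frac{23471}{14542 + 24766} = -21631 - \frac{23471}{39308} = - \frac{850294819}{39308}$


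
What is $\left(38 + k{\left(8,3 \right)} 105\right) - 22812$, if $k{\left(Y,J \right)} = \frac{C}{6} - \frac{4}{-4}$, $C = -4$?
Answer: $-22739$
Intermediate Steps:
$k{\left(Y,J \right)} = \frac{1}{3}$ ($k{\left(Y,J \right)} = - \frac{4}{6} - \frac{4}{-4} = \left(-4\right) \frac{1}{6} - -1 = - \frac{2}{3} + 1 = \frac{1}{3}$)
$\left(38 + k{\left(8,3 \right)} 105\right) - 22812 = \left(38 + \frac{1}{3} \cdot 105\right) - 22812 = \left(38 + 35\right) - 22812 = 73 - 22812 = -22739$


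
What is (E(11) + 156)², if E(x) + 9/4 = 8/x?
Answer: 46199209/1936 ≈ 23863.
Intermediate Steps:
E(x) = -9/4 + 8/x
(E(11) + 156)² = ((-9/4 + 8/11) + 156)² = (-67/44 + 156)² = (6797/44)² = 46199209/1936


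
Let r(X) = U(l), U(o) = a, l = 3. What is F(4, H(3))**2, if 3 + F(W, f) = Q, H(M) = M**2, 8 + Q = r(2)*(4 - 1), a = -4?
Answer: 529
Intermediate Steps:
U(o) = -4
r(X) = -4
Q = -20 (Q = -8 - 4*(4 - 1) = -8 - 4*3 = -8 - 12 = -20)
F(W, f) = -23 (F(W, f) = -3 - 20 = -23)
F(4, H(3))**2 = (-23)**2 = 529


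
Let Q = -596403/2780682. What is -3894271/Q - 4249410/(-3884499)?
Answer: 1557932983922542904/85804698411 ≈ 1.8157e+7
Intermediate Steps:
Q = -198801/926894 (Q = -596403*1/2780682 = -198801/926894 ≈ -0.21448)
-3894271/Q - 4249410/(-3884499) = -3894271/(-198801/926894) - 4249410/(-3884499) = -3894271*(-926894/198801) - 4249410*(-1/3884499) = 3609576424274/198801 + 1416470/1294833 = 1557932983922542904/85804698411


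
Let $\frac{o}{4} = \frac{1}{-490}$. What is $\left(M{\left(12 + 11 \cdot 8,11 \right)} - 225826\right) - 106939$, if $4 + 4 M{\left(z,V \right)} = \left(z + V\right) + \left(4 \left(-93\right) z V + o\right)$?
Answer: $- \frac{426337487}{980} \approx -4.3504 \cdot 10^{5}$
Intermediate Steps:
$o = - \frac{2}{245}$ ($o = \frac{4}{-490} = 4 \left(- \frac{1}{490}\right) = - \frac{2}{245} \approx -0.0081633$)
$M{\left(z,V \right)} = - \frac{491}{490} + \frac{V}{4} + \frac{z}{4} - 93 V z$ ($M{\left(z,V \right)} = -1 + \frac{\left(z + V\right) + \left(4 \left(-93\right) z V - \frac{2}{245}\right)}{4} = -1 + \frac{\left(V + z\right) + \left(- 372 z V - \frac{2}{245}\right)}{4} = -1 + \frac{\left(V + z\right) - \left(\frac{2}{245} + 372 V z\right)}{4} = -1 + \frac{- \frac{2}{245} + V + z - 372 V z}{4} = -1 - \left(\frac{1}{490} - \frac{V}{4} - \frac{z}{4} + 93 V z\right) = - \frac{491}{490} + \frac{V}{4} + \frac{z}{4} - 93 V z$)
$\left(M{\left(12 + 11 \cdot 8,11 \right)} - 225826\right) - 106939 = \left(\left(- \frac{491}{490} + \frac{1}{4} \cdot 11 + \frac{12 + 11 \cdot 8}{4} - 1023 \left(12 + 11 \cdot 8\right)\right) - 225826\right) - 106939 = \left(\left(- \frac{491}{490} + \frac{11}{4} + \frac{12 + 88}{4} - 1023 \left(12 + 88\right)\right) - 225826\right) - 106939 = \left(\left(- \frac{491}{490} + \frac{11}{4} + \frac{1}{4} \cdot 100 - 1023 \cdot 100\right) - 225826\right) - 106939 = \left(\left(- \frac{491}{490} + \frac{11}{4} + 25 - 102300\right) - 225826\right) - 106939 = \left(- \frac{100227787}{980} - 225826\right) - 106939 = - \frac{321537267}{980} - 106939 = - \frac{426337487}{980}$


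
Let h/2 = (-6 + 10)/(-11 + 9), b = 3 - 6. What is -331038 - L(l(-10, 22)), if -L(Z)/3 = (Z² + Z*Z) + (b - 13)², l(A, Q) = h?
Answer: -330174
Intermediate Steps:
b = -3
h = -4 (h = 2*((-6 + 10)/(-11 + 9)) = 2*(4/(-2)) = 2*(4*(-½)) = 2*(-2) = -4)
l(A, Q) = -4
L(Z) = -768 - 6*Z² (L(Z) = -3*((Z² + Z*Z) + (-3 - 13)²) = -3*((Z² + Z²) + (-16)²) = -3*(2*Z² + 256) = -3*(256 + 2*Z²) = -768 - 6*Z²)
-331038 - L(l(-10, 22)) = -331038 - (-768 - 6*(-4)²) = -331038 - (-768 - 6*16) = -331038 - (-768 - 96) = -331038 - 1*(-864) = -331038 + 864 = -330174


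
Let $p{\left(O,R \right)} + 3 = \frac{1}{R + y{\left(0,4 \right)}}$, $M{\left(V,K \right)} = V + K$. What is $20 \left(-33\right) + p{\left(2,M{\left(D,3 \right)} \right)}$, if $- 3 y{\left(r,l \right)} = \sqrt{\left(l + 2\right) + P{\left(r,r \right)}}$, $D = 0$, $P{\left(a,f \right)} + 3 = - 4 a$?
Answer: $- \frac{17229}{26} + \frac{\sqrt{3}}{26} \approx -662.59$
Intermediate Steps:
$P{\left(a,f \right)} = -3 - 4 a$
$y{\left(r,l \right)} = - \frac{\sqrt{-1 + l - 4 r}}{3}$ ($y{\left(r,l \right)} = - \frac{\sqrt{\left(l + 2\right) - \left(3 + 4 r\right)}}{3} = - \frac{\sqrt{\left(2 + l\right) - \left(3 + 4 r\right)}}{3} = - \frac{\sqrt{-1 + l - 4 r}}{3}$)
$M{\left(V,K \right)} = K + V$
$p{\left(O,R \right)} = -3 + \frac{1}{R - \frac{\sqrt{3}}{3}}$ ($p{\left(O,R \right)} = -3 + \frac{1}{R - \frac{\sqrt{-1 + 4 - 0}}{3}} = -3 + \frac{1}{R - \frac{\sqrt{-1 + 4 + 0}}{3}} = -3 + \frac{1}{R - \frac{\sqrt{3}}{3}}$)
$20 \left(-33\right) + p{\left(2,M{\left(D,3 \right)} \right)} = 20 \left(-33\right) + \frac{3 \left(1 + \sqrt{3} - 3 \left(3 + 0\right)\right)}{- \sqrt{3} + 3 \left(3 + 0\right)} = -660 + \frac{3 \left(1 + \sqrt{3} - 9\right)}{- \sqrt{3} + 3 \cdot 3} = -660 + \frac{3 \left(1 + \sqrt{3} - 9\right)}{- \sqrt{3} + 9} = -660 + \frac{3 \left(-8 + \sqrt{3}\right)}{9 - \sqrt{3}}$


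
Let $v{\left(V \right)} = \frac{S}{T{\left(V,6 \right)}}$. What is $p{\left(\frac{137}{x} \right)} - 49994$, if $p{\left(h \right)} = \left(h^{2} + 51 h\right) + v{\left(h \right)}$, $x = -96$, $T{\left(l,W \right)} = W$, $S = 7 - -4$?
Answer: $- \frac{461379791}{9216} \approx -50063.0$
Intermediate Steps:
$S = 11$ ($S = 7 + 4 = 11$)
$v{\left(V \right)} = \frac{11}{6}$
$p{\left(h \right)} = \frac{11}{6} + h^{2} + 51 h$ ($p{\left(h \right)} = \left(h^{2} + 51 h\right) + \frac{11}{6} = \frac{11}{6} + h^{2} + 51 h$)
$p{\left(\frac{137}{x} \right)} - 49994 = \left(\frac{11}{6} + \left(\frac{137}{-96}\right)^{2} + 51 \frac{137}{-96}\right) - 49994 = \left(\frac{11}{6} + \left(137 \left(- \frac{1}{96}\right)\right)^{2} + 51 \cdot 137 \left(- \frac{1}{96}\right)\right) - 49994 = \left(\frac{11}{6} + \left(- \frac{137}{96}\right)^{2} + 51 \left(- \frac{137}{96}\right)\right) - 49994 = \left(\frac{11}{6} + \frac{18769}{9216} - \frac{2329}{32}\right) - 49994 = - \frac{635087}{9216} - 49994 = - \frac{461379791}{9216}$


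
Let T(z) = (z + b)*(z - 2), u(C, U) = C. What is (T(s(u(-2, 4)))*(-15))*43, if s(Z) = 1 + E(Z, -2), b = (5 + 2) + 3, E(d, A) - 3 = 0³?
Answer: -18060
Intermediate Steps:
E(d, A) = 3 (E(d, A) = 3 + 0³ = 3 + 0 = 3)
b = 10 (b = 7 + 3 = 10)
s(Z) = 4 (s(Z) = 1 + 3 = 4)
T(z) = (-2 + z)*(10 + z) (T(z) = (z + 10)*(z - 2) = (10 + z)*(-2 + z) = (-2 + z)*(10 + z))
(T(s(u(-2, 4)))*(-15))*43 = ((-20 + 4² + 8*4)*(-15))*43 = ((-20 + 16 + 32)*(-15))*43 = (28*(-15))*43 = -420*43 = -18060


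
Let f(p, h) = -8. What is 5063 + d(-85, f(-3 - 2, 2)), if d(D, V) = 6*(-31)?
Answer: 4877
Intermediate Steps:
d(D, V) = -186
5063 + d(-85, f(-3 - 2, 2)) = 5063 - 186 = 4877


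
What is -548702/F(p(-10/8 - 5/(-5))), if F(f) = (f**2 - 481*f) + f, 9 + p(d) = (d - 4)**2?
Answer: 12769792/99325 ≈ 128.57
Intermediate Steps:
p(d) = -9 + (-4 + d)**2 (p(d) = -9 + (d - 4)**2 = -9 + (-4 + d)**2)
F(f) = f**2 - 480*f
-548702/F(p(-10/8 - 5/(-5))) = -548702*1/((-480 + (-9 + (-4 + (-10/8 - 5/(-5)))**2))*(-9 + (-4 + (-10/8 - 5/(-5)))**2)) = -548702*1/((-480 + (-9 + (-4 + (-10*1/8 - 5*(-1/5)))**2))*(-9 + (-4 + (-10*1/8 - 5*(-1/5)))**2)) = -548702*1/((-480 + (-9 + (-4 + (-5/4 + 1))**2))*(-9 + (-4 + (-5/4 + 1))**2)) = -548702*1/((-480 + (-9 + (-4 - 1/4)**2))*(-9 + (-4 - 1/4)**2)) = -548702*1/((-480 + (-9 + (-17/4)**2))*(-9 + (-17/4)**2)) = -548702*1/((-480 + (-9 + 289/16))*(-9 + 289/16)) = -548702*16/(145*(-480 + 145/16)) = -548702/((145/16)*(-7535/16)) = -548702/(-1092575/256) = -548702*(-256/1092575) = 12769792/99325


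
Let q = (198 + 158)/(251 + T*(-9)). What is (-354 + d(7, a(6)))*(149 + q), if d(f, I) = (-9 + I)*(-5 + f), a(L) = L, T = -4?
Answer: -15522840/287 ≈ -54087.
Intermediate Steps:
q = 356/287 (q = (198 + 158)/(251 - 4*(-9)) = 356/(251 + 36) = 356/287 ≈ 1.2404)
(-354 + d(7, a(6)))*(149 + q) = (-354 + (45 - 9*7 - 5*6 + 6*7))*(149 + 356/287) = (-354 + (45 - 63 - 30 + 42))*(43119/287) = (-354 - 6)*(43119/287) = -360*43119/287 = -15522840/287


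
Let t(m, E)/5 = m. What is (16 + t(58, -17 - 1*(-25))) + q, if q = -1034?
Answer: -728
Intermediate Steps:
t(m, E) = 5*m
(16 + t(58, -17 - 1*(-25))) + q = (16 + 5*58) - 1034 = (16 + 290) - 1034 = 306 - 1034 = -728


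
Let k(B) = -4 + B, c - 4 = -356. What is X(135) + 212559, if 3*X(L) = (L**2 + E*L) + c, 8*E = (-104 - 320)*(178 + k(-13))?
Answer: -496405/3 ≈ -1.6547e+5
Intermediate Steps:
c = -352 (c = 4 - 356 = -352)
E = -8533 (E = ((-104 - 320)*(178 + (-4 - 13)))/8 = (-424*(178 - 17))/8 = (-424*161)/8 = (1/8)*(-68264) = -8533)
X(L) = -352/3 - 8533*L/3 + L**2/3 (X(L) = ((L**2 - 8533*L) - 352)/3 = (-352 + L**2 - 8533*L)/3 = -352/3 - 8533*L/3 + L**2/3)
X(135) + 212559 = (-352/3 - 8533/3*135 + (1/3)*135**2) + 212559 = (-352/3 - 383985 + (1/3)*18225) + 212559 = (-352/3 - 383985 + 6075) + 212559 = -1134082/3 + 212559 = -496405/3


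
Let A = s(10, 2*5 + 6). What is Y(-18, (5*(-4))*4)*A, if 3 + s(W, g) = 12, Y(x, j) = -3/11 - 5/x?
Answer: 1/22 ≈ 0.045455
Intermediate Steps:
Y(x, j) = -3/11 - 5/x (Y(x, j) = -3*1/11 - 5/x = -3/11 - 5/x)
s(W, g) = 9 (s(W, g) = -3 + 12 = 9)
A = 9
Y(-18, (5*(-4))*4)*A = (-3/11 - 5/(-18))*9 = (-3/11 - 5*(-1/18))*9 = (-3/11 + 5/18)*9 = (1/198)*9 = 1/22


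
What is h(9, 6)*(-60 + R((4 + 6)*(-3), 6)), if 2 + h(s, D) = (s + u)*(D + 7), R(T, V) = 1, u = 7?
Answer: -12154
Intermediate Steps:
h(s, D) = -2 + (7 + D)*(7 + s) (h(s, D) = -2 + (s + 7)*(D + 7) = -2 + (7 + s)*(7 + D) = -2 + (7 + D)*(7 + s))
h(9, 6)*(-60 + R((4 + 6)*(-3), 6)) = (47 + 7*6 + 7*9 + 6*9)*(-60 + 1) = (47 + 42 + 63 + 54)*(-59) = 206*(-59) = -12154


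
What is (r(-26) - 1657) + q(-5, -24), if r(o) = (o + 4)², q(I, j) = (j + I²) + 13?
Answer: -1159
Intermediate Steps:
q(I, j) = 13 + j + I²
r(o) = (4 + o)²
(r(-26) - 1657) + q(-5, -24) = ((4 - 26)² - 1657) + (13 - 24 + (-5)²) = ((-22)² - 1657) + (13 - 24 + 25) = (484 - 1657) + 14 = -1173 + 14 = -1159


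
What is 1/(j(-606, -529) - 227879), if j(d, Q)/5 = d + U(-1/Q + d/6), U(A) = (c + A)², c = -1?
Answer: -279841/50061016224 ≈ -5.5900e-6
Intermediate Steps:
U(A) = (-1 + A)²
j(d, Q) = 5*d + 5*(-1 - 1/Q + d/6)² (j(d, Q) = 5*(d + (-1 + (-1/Q + d/6))²) = 5*(d + (-1 - 1/Q + d/6)²) = 5*d + 5*(-1 - 1/Q + d/6)²)
1/(j(-606, -529) - 227879) = 1/((5*(-606) + (5/36)*(6 + 6*(-529) - 1*(-529)*(-606))²/(-529)²) - 227879) = 1/((-3030 + (5/36)*(1/279841)*(6 - 3174 - 320574)²) - 227879) = 1/((-3030 + (5/36)*(1/279841)*(-323742)²) - 227879) = 1/((-3030 + (5/36)*(1/279841)*104808882564) - 227879) = 1/((-3030 + 14556789245/279841) - 227879) = 1/(13708871015/279841 - 227879) = 1/(-50061016224/279841) = -279841/50061016224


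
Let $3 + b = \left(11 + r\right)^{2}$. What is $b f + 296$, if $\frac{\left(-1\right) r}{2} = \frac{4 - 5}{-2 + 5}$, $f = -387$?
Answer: $-51218$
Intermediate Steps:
$r = \frac{2}{3}$ ($r = - 2 \frac{4 - 5}{-2 + 5} = - 2 \left(- \frac{1}{3}\right) = - 2 \left(\left(-1\right) \frac{1}{3}\right) = \left(-2\right) \left(- \frac{1}{3}\right) = \frac{2}{3} \approx 0.66667$)
$b = \frac{1198}{9}$ ($b = -3 + \left(11 + \frac{2}{3}\right)^{2} = -3 + \left(\frac{35}{3}\right)^{2} = -3 + \frac{1225}{9} = \frac{1198}{9} \approx 133.11$)
$b f + 296 = \frac{1198}{9} \left(-387\right) + 296 = -51514 + 296 = -51218$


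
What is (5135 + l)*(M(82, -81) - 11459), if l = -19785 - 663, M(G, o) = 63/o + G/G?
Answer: 1579214377/9 ≈ 1.7547e+8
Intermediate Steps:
M(G, o) = 1 + 63/o (M(G, o) = 63/o + 1 = 1 + 63/o)
l = -20448
(5135 + l)*(M(82, -81) - 11459) = (5135 - 20448)*((63 - 81)/(-81) - 11459) = -15313*(-1/81*(-18) - 11459) = -15313*(2/9 - 11459) = -15313*(-103129/9) = 1579214377/9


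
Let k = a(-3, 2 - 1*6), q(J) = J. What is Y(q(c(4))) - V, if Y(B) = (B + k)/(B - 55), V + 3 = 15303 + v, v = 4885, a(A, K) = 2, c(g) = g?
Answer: -343147/17 ≈ -20185.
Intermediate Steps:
k = 2
V = 20185 (V = -3 + (15303 + 4885) = -3 + 20188 = 20185)
Y(B) = (2 + B)/(-55 + B) (Y(B) = (B + 2)/(B - 55) = (2 + B)/(-55 + B))
Y(q(c(4))) - V = (2 + 4)/(-55 + 4) - 1*20185 = 6/(-51) - 20185 = -1/51*6 - 20185 = -2/17 - 20185 = -343147/17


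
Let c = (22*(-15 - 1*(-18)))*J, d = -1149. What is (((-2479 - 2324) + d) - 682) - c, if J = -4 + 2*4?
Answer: -6898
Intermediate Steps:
J = 4 (J = -4 + 8 = 4)
c = 264 (c = (22*(-15 - 1*(-18)))*4 = (22*(-15 + 18))*4 = (22*3)*4 = 66*4 = 264)
(((-2479 - 2324) + d) - 682) - c = (((-2479 - 2324) - 1149) - 682) - 1*264 = ((-4803 - 1149) - 682) - 264 = (-5952 - 682) - 264 = -6634 - 264 = -6898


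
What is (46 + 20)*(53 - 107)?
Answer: -3564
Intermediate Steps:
(46 + 20)*(53 - 107) = 66*(-54) = -3564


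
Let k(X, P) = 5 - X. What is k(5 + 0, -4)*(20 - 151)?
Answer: 0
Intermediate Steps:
k(5 + 0, -4)*(20 - 151) = (5 - (5 + 0))*(20 - 151) = (5 - 1*5)*(-131) = (5 - 5)*(-131) = 0*(-131) = 0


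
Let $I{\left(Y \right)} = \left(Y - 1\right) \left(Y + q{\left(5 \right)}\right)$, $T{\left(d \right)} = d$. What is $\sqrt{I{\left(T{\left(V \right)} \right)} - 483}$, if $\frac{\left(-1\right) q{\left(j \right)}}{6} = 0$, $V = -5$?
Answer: $i \sqrt{453} \approx 21.284 i$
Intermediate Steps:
$q{\left(j \right)} = 0$ ($q{\left(j \right)} = \left(-6\right) 0 = 0$)
$I{\left(Y \right)} = Y \left(-1 + Y\right)$ ($I{\left(Y \right)} = \left(Y - 1\right) \left(Y + 0\right) = \left(-1 + Y\right) Y = Y \left(-1 + Y\right)$)
$\sqrt{I{\left(T{\left(V \right)} \right)} - 483} = \sqrt{- 5 \left(-1 - 5\right) - 483} = \sqrt{\left(-5\right) \left(-6\right) - 483} = \sqrt{30 - 483} = \sqrt{-453} = i \sqrt{453}$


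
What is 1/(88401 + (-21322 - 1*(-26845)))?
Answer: 1/93924 ≈ 1.0647e-5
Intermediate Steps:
1/(88401 + (-21322 - 1*(-26845))) = 1/(88401 + (-21322 + 26845)) = 1/(88401 + 5523) = 1/93924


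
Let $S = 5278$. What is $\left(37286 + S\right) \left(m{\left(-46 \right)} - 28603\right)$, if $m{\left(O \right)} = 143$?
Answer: $-1211371440$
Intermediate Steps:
$\left(37286 + S\right) \left(m{\left(-46 \right)} - 28603\right) = \left(37286 + 5278\right) \left(143 - 28603\right) = 42564 \left(-28460\right) = -1211371440$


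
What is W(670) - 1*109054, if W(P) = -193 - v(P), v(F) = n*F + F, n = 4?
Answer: -112597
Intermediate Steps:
v(F) = 5*F (v(F) = 4*F + F = 5*F)
W(P) = -193 - 5*P
W(670) - 1*109054 = (-193 - 5*670) - 1*109054 = (-193 - 3350) - 109054 = -3543 - 109054 = -112597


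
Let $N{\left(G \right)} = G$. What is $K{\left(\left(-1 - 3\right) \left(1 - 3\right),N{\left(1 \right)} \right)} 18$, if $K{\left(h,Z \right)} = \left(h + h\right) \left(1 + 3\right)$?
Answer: $1152$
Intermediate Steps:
$K{\left(h,Z \right)} = 8 h$ ($K{\left(h,Z \right)} = 2 h 4 = 8 h$)
$K{\left(\left(-1 - 3\right) \left(1 - 3\right),N{\left(1 \right)} \right)} 18 = 8 \left(-1 - 3\right) \left(1 - 3\right) 18 = 8 \left(\left(-4\right) \left(-2\right)\right) 18 = 8 \cdot 8 \cdot 18 = 64 \cdot 18 = 1152$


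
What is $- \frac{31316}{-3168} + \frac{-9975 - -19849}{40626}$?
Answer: $\frac{18104509}{1787544} \approx 10.128$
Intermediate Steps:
$- \frac{31316}{-3168} + \frac{-9975 - -19849}{40626} = \left(-31316\right) \left(- \frac{1}{3168}\right) + \left(-9975 + 19849\right) \frac{1}{40626} = \frac{7829}{792} + 9874 \cdot \frac{1}{40626} = \frac{7829}{792} + \frac{4937}{20313} = \frac{18104509}{1787544}$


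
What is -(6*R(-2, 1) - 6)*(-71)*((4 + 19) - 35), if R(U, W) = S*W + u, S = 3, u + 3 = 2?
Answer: -5112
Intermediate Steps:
u = -1 (u = -3 + 2 = -1)
R(U, W) = -1 + 3*W (R(U, W) = 3*W - 1 = -1 + 3*W)
-(6*R(-2, 1) - 6)*(-71)*((4 + 19) - 35) = -(6*(-1 + 3*1) - 6)*(-71)*((4 + 19) - 35) = -(6*(-1 + 3) - 6)*(-71)*(23 - 35) = -(6*2 - 6)*(-71)*(-12) = -(12 - 6)*(-71)*(-12) = -6*(-71)*(-12) = -(-426)*(-12) = -1*5112 = -5112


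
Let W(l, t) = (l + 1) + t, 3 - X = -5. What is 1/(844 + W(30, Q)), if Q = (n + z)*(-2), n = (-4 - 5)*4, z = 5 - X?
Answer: 1/953 ≈ 0.0010493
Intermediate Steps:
X = 8 (X = 3 - 1*(-5) = 3 + 5 = 8)
z = -3 (z = 5 - 1*8 = 5 - 8 = -3)
n = -36 (n = -9*4 = -36)
Q = 78 (Q = (-36 - 3)*(-2) = -39*(-2) = 78)
W(l, t) = 1 + l + t (W(l, t) = (1 + l) + t = 1 + l + t)
1/(844 + W(30, Q)) = 1/(844 + (1 + 30 + 78)) = 1/(844 + 109) = 1/953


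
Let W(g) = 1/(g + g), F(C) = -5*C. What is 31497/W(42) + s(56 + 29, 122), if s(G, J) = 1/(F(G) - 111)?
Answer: 1418120927/536 ≈ 2.6457e+6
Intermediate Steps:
s(G, J) = 1/(-111 - 5*G) (s(G, J) = 1/(-5*G - 111) = 1/(-111 - 5*G))
W(g) = 1/(2*g)
31497/W(42) + s(56 + 29, 122) = 31497/(((1/2)/42)) - 1/(111 + 5*(56 + 29)) = 31497/(((1/2)*(1/42))) - 1/(111 + 5*85) = 31497/(1/84) - 1/(111 + 425) = 31497*84 - 1/536 = 2645748 - 1*1/536 = 2645748 - 1/536 = 1418120927/536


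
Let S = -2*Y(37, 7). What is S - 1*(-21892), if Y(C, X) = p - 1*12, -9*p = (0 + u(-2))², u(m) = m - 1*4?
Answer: 21924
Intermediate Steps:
u(m) = -4 + m (u(m) = m - 4 = -4 + m)
p = -4 (p = -(0 + (-4 - 2))²/9 = -(0 - 6)²/9 = -⅑*(-6)² = -⅑*36 = -4)
Y(C, X) = -16 (Y(C, X) = -4 - 1*12 = -4 - 12 = -16)
S = 32 (S = -2*(-16) = 32)
S - 1*(-21892) = 32 - 1*(-21892) = 32 + 21892 = 21924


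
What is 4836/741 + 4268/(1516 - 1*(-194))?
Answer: 406/45 ≈ 9.0222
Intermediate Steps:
4836/741 + 4268/(1516 - 1*(-194)) = 4836*(1/741) + 4268/(1516 + 194) = 124/19 + 4268/1710 = 124/19 + 4268*(1/1710) = 124/19 + 2134/855 = 406/45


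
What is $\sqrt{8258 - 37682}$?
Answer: $4 i \sqrt{1839} \approx 171.53 i$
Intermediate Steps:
$\sqrt{8258 - 37682} = \sqrt{-29424} = 4 i \sqrt{1839}$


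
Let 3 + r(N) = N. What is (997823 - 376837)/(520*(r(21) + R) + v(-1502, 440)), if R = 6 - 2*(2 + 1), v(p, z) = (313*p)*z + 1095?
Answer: -620986/206844985 ≈ -0.0030022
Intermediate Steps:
r(N) = -3 + N
v(p, z) = 1095 + 313*p*z (v(p, z) = 313*p*z + 1095 = 1095 + 313*p*z)
R = 0 (R = 6 - 2*3 = 6 - 6 = 0)
(997823 - 376837)/(520*(r(21) + R) + v(-1502, 440)) = (997823 - 376837)/(520*((-3 + 21) + 0) + (1095 + 313*(-1502)*440)) = 620986/(520*(18 + 0) + (1095 - 206855440)) = 620986/(520*18 - 206854345) = 620986/(9360 - 206854345) = 620986/(-206844985) = 620986*(-1/206844985) = -620986/206844985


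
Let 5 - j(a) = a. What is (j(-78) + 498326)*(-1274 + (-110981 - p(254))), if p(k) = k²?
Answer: -88104257339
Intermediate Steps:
j(a) = 5 - a
(j(-78) + 498326)*(-1274 + (-110981 - p(254))) = ((5 - 1*(-78)) + 498326)*(-1274 + (-110981 - 1*254²)) = ((5 + 78) + 498326)*(-1274 + (-110981 - 1*64516)) = (83 + 498326)*(-1274 + (-110981 - 64516)) = 498409*(-1274 - 175497) = 498409*(-176771) = -88104257339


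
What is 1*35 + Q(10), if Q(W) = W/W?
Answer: 36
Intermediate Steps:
Q(W) = 1
1*35 + Q(10) = 1*35 + 1 = 35 + 1 = 36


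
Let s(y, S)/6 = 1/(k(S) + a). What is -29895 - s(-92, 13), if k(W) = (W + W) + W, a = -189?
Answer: -747374/25 ≈ -29895.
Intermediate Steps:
k(W) = 3*W (k(W) = 2*W + W = 3*W)
s(y, S) = 6/(-189 + 3*S) (s(y, S) = 6/(3*S - 189) = 6/(-189 + 3*S))
-29895 - s(-92, 13) = -29895 - 2/(-63 + 13) = -29895 - 2/(-50) = -29895 - 2*(-1)/50 = -29895 - 1*(-1/25) = -29895 + 1/25 = -747374/25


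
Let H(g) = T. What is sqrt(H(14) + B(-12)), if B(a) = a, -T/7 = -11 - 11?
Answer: sqrt(142) ≈ 11.916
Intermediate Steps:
T = 154 (T = -7*(-11 - 11) = -7*(-22) = 154)
H(g) = 154
sqrt(H(14) + B(-12)) = sqrt(154 - 12) = sqrt(142)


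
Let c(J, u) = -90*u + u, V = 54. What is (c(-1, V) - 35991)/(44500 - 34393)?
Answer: -4533/1123 ≈ -4.0365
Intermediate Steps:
c(J, u) = -89*u
(c(-1, V) - 35991)/(44500 - 34393) = (-89*54 - 35991)/(44500 - 34393) = (-4806 - 35991)/10107 = -40797*1/10107 = -4533/1123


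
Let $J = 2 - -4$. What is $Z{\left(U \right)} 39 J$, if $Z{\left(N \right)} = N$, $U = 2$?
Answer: $468$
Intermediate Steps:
$J = 6$ ($J = 2 + 4 = 6$)
$Z{\left(U \right)} 39 J = 2 \cdot 39 \cdot 6 = 78 \cdot 6 = 468$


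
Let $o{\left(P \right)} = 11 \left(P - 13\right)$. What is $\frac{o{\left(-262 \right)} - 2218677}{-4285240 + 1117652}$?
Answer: $\frac{1110851}{1583794} \approx 0.70139$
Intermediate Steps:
$o{\left(P \right)} = -143 + 11 P$ ($o{\left(P \right)} = 11 \left(-13 + P\right) = -143 + 11 P$)
$\frac{o{\left(-262 \right)} - 2218677}{-4285240 + 1117652} = \frac{\left(-143 + 11 \left(-262\right)\right) - 2218677}{-4285240 + 1117652} = \frac{\left(-143 - 2882\right) - 2218677}{-3167588} = \left(-3025 - 2218677\right) \left(- \frac{1}{3167588}\right) = \left(-2221702\right) \left(- \frac{1}{3167588}\right) = \frac{1110851}{1583794}$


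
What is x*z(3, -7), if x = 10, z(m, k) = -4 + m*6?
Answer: 140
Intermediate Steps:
z(m, k) = -4 + 6*m
x*z(3, -7) = 10*(-4 + 6*3) = 10*(-4 + 18) = 10*14 = 140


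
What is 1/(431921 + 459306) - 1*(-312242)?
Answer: 278278500935/891227 ≈ 3.1224e+5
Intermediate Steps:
1/(431921 + 459306) - 1*(-312242) = 1/891227 + 312242 = 278278500935/891227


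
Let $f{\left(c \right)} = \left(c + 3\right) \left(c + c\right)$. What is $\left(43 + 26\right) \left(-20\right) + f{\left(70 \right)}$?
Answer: $8840$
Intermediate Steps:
$f{\left(c \right)} = 2 c \left(3 + c\right)$ ($f{\left(c \right)} = \left(3 + c\right) 2 c = 2 c \left(3 + c\right)$)
$\left(43 + 26\right) \left(-20\right) + f{\left(70 \right)} = \left(43 + 26\right) \left(-20\right) + 2 \cdot 70 \left(3 + 70\right) = 69 \left(-20\right) + 2 \cdot 70 \cdot 73 = -1380 + 10220 = 8840$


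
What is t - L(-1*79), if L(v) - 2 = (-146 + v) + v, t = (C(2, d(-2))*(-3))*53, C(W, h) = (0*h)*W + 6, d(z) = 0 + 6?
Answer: -652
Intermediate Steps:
d(z) = 6
C(W, h) = 6 (C(W, h) = 0*W + 6 = 0 + 6 = 6)
t = -954 (t = (6*(-3))*53 = -18*53 = -954)
L(v) = -144 + 2*v (L(v) = 2 + ((-146 + v) + v) = 2 + (-146 + 2*v) = -144 + 2*v)
t - L(-1*79) = -954 - (-144 + 2*(-1*79)) = -954 - (-144 + 2*(-79)) = -954 - (-144 - 158) = -954 - 1*(-302) = -954 + 302 = -652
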